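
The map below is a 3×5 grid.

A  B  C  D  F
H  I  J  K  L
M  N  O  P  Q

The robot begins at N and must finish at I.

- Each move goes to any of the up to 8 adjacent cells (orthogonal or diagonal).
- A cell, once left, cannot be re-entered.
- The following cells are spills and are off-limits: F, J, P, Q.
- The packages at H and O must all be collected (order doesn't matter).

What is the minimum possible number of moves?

6

Any route passes through H and O in some order between N and I. Summing Chebyshev distances along each leg and taking the cheapest ordering (N → H → O → I) gives a lower bound of 1 + 2 + 1 = 4 moves.
The shortest route satisfying every rule uses 6 moves: N → H → B → C → K → O → I.
The bound of 4 isn't tight here; checking systematically, no route of length 4 through 5 satisfies every constraint, so 6 is the minimum.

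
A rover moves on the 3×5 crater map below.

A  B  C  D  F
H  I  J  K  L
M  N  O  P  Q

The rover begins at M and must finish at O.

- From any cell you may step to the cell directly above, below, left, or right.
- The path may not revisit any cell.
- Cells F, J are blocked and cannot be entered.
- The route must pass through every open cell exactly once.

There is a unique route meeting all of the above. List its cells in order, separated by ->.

Need to visit all 13 open cells exactly once, starting at M and ending at O.
Cell Q has only two open neighbours (L and P), so the path must pass straight through it: one of those is the cell it's entered from and the other is where it exits.
Route from M: right to N, up to I, left to H, up to A, 3× right (reaching D), down to K, right to L, down to Q, 2× left (reaching O) — 12 moves in all.
Check: all 13 open cells covered.

M -> N -> I -> H -> A -> B -> C -> D -> K -> L -> Q -> P -> O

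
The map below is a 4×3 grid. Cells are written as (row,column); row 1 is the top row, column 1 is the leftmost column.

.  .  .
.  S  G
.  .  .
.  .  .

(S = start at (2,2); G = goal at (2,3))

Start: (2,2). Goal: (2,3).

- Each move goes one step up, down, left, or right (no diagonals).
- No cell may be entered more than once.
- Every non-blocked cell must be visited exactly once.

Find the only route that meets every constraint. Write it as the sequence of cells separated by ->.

(2,2) -> (3,2) -> (3,3) -> (4,3) -> (4,2) -> (4,1) -> (3,1) -> (2,1) -> (1,1) -> (1,2) -> (1,3) -> (2,3)

Need to visit all 12 open cells exactly once, starting at (2,2) and ending at (2,3).
Cell (4,3) has only two open neighbours ((3,3) and (4,2)), so the path must pass straight through it: one of those is the cell it's entered from and the other is where it exits.
Route from (2,2): down 1 to (3,2), right 1 to (3,3), down 1 to (4,3), left 2 to (4,1), up 3 to (1,1), right 2 to (1,3), down 1 to (2,3) — 11 moves in all.
Check: all 12 open cells covered.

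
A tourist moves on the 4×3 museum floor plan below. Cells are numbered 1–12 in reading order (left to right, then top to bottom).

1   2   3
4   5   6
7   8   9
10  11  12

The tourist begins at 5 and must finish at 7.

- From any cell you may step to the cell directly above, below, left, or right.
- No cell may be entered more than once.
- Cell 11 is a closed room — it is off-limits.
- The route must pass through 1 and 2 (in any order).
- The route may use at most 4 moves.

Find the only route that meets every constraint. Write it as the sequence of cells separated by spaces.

The budget equals the shortest possible length, so every move has to be on a shortest route through the required cells.
Route from 5: up to 2, left to 1, 2× down (reaching 7) — 4 moves in all.
Check: all required cells visited; 4 ≤ 4 moves.

5 2 1 4 7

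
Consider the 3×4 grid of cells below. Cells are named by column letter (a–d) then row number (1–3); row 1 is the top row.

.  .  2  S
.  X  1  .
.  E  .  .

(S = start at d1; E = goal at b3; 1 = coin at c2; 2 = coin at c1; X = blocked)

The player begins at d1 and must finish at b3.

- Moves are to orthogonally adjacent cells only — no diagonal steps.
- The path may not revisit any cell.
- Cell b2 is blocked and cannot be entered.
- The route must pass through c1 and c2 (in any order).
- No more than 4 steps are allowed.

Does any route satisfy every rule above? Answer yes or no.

yes

One route that works: d1 → c1 → c2 → c3 → b3.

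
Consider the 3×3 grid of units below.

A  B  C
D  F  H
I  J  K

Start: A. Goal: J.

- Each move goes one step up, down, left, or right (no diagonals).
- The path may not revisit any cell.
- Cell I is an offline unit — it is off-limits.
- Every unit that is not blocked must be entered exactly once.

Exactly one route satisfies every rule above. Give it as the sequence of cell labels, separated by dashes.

Need to visit all 8 open cells exactly once, starting at A and ending at J.
Cell D has only two open neighbours (A and F), so the path must pass straight through it: one of those is the cell it's entered from and the other is where it exits.
Route from A: down 1 to D, right 1 to F, up 1 to B, right 1 to C, down 2 to K, left 1 to J — 7 moves in all.
Check: all 8 open cells covered.

A - D - F - B - C - H - K - J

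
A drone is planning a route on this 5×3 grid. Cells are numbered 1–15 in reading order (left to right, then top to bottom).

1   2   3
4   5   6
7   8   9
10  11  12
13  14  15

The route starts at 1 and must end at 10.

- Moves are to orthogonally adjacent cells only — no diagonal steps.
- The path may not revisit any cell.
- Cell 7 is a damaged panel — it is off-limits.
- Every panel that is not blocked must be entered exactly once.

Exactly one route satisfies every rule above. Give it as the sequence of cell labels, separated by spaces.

1 4 5 2 3 6 9 8 11 12 15 14 13 10

Need to visit all 14 open cells exactly once, starting at 1 and ending at 10.
Route from 1: down to 4, right to 5, up to 2, right to 3, 2× down (reaching 9), left to 8, down to 11, right to 12, down to 15, 2× left (reaching 13), up to 10 — 13 moves in all.
Check: all 14 open cells covered.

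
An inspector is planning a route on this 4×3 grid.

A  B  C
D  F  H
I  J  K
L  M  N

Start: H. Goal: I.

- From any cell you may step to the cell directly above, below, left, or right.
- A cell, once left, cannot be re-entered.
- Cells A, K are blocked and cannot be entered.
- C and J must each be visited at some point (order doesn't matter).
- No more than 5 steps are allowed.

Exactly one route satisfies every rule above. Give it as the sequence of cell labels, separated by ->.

H -> C -> B -> F -> J -> I

The 5-move cap with required stops at C, J leaves no slack for detours.
Route from H: up to C, left to B, 2× down (reaching J), left to I — 5 moves in all.
Check: all required cells visited; 5 ≤ 5 moves.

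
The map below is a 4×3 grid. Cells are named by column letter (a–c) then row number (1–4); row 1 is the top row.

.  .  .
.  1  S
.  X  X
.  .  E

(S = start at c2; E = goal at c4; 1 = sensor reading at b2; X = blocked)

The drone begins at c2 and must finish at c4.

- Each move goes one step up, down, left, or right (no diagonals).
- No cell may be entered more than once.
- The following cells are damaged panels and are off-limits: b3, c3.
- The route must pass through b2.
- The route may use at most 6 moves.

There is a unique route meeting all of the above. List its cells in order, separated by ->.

Any route must reach b2 and still end at c4 within 6 moves, so the order of the required stops is forced.
Route from c2: left 2 to a2, down 2 to a4, right 2 to c4 — 6 moves in all.
Check: all required cells visited; 6 ≤ 6 moves.

c2 -> b2 -> a2 -> a3 -> a4 -> b4 -> c4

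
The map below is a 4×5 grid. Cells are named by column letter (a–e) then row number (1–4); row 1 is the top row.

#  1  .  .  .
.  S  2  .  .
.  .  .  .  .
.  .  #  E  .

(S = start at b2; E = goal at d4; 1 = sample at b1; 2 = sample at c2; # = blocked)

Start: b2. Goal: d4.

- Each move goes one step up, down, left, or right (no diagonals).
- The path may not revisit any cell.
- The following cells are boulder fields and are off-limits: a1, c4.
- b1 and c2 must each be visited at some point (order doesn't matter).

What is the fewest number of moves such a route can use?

Any route passes through b1 and c2 in some order between b2 and d4. Summing Manhattan distances along each leg and taking the cheapest ordering (b2 → b1 → c2 → d4) gives a lower bound of 1 + 2 + 3 = 6 moves.
A route of 6 moves achieves this: b2 → b1 → c1 → c2 → c3 → d3 → d4.
Since 6 matches the lower bound, it is optimal.

6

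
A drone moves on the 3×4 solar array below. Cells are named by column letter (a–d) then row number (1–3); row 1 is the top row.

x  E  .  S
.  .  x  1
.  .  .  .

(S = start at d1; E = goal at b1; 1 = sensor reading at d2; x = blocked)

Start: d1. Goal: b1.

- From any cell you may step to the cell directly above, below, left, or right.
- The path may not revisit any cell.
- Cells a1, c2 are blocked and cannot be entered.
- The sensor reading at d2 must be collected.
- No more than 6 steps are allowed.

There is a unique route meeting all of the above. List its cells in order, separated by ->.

Any route must reach d2 and still end at b1 within 6 moves, so the order of the required stops is forced.
Route from d1: down 2 to d3, left 2 to b3, up 2 to b1 — 6 moves in all.
Check: all required cells visited; 6 ≤ 6 moves.

d1 -> d2 -> d3 -> c3 -> b3 -> b2 -> b1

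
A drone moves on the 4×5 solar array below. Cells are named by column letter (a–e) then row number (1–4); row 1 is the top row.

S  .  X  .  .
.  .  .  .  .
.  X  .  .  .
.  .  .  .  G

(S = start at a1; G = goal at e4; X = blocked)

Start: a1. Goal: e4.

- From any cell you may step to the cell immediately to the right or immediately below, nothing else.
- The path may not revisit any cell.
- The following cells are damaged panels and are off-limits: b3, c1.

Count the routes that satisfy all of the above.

13

A right/down-only route from a1 to e4 makes exactly 3 down-moves and 4 right-moves in some order.
With no other constraints that would be C(7,3) = 35 routes.
Subtract routes through each blocked cell (inclusion–exclusion for overlaps): − through c1: 10 − through b3: 12 → 13.
That gives 13 routes.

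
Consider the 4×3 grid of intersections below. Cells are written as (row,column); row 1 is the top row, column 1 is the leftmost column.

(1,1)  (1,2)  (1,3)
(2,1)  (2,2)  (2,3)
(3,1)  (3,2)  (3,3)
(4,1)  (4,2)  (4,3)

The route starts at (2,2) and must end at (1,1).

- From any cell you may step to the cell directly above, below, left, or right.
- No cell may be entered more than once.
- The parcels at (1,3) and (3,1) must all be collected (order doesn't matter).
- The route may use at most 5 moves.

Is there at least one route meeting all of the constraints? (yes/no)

no

Even ignoring the no-revisit rule, getting from (2,2) to (1,1), taking the cheapest ordering (2,2) → (3,1) → (1,3) → (1,1) needs at least 2 + 4 + 2 = 8 moves (Manhattan distance per leg), which exceeds the 5-move limit.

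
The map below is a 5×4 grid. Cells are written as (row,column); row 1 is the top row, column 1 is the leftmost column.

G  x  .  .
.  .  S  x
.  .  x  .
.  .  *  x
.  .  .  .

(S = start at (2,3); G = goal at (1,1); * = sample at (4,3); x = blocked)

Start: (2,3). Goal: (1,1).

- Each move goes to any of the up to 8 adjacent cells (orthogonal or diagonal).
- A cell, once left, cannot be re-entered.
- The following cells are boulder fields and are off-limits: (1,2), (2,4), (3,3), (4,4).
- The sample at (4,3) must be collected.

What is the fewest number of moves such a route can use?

5

Any route passes through (4,3) somewhere between (2,3) and (1,1). Summing Chebyshev distances along the two legs ((2,3) → (4,3) → (1,1)) gives a lower bound of 2 + 3 = 5 moves.
A route of 5 moves achieves this: (2,3) → (3,4) → (4,3) → (3,2) → (2,1) → (1,1).
Since 5 matches the lower bound, it is optimal.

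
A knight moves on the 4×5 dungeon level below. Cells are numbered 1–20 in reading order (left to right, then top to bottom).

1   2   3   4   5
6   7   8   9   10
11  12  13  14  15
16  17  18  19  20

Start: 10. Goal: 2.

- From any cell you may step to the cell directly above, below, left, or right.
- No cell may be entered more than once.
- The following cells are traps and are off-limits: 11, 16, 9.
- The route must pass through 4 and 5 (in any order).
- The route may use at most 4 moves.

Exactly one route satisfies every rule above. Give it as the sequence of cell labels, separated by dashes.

10 - 5 - 4 - 3 - 2

The 4-move cap with required stops at 4, 5 leaves no slack for detours.
Route from 10: up to 5, 3× left (reaching 2) — 4 moves in all.
Check: all required cells visited; 4 ≤ 4 moves.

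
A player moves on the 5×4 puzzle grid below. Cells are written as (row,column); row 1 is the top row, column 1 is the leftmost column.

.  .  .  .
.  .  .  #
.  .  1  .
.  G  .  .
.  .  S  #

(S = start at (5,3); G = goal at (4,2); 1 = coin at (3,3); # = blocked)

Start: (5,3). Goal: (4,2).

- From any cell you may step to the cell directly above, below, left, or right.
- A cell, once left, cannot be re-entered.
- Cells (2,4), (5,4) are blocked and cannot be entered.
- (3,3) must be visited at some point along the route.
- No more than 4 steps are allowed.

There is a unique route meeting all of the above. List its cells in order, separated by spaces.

Any route must reach (3,3) and still end at (4,2) within 4 moves, so the order of the required stops is forced.
Route from (5,3): up 2 to (3,3), left 1 to (3,2), down 1 to (4,2) — 4 moves in all.
Check: all required cells visited; 4 ≤ 4 moves.

(5,3) (4,3) (3,3) (3,2) (4,2)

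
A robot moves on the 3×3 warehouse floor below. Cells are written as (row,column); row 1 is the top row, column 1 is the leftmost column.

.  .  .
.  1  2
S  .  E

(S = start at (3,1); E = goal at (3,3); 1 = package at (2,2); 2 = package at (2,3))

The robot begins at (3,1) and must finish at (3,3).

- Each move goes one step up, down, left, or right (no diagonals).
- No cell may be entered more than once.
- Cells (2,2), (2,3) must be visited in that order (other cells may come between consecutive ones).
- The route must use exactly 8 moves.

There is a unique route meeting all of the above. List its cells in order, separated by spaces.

(3,1) (3,2) (2,2) (2,1) (1,1) (1,2) (1,3) (2,3) (3,3)

The waypoints must appear in the order (2,2), (2,3), with no cell reused.
Route from (3,1): right to (3,2), up to (2,2), left to (2,1), up to (1,1), 2× right (reaching (1,3)), 2× down (reaching (3,3)) — 8 moves in all.
Check: order respected (1 at step 2, 2 at step 7); 8 moves as required.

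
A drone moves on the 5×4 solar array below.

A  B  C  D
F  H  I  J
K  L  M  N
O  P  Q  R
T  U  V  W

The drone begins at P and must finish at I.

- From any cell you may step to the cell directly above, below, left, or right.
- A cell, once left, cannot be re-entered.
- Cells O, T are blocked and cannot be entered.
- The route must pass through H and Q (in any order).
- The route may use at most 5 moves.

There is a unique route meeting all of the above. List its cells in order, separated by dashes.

The budget equals the shortest possible length, so every move has to be on a shortest route through the required cells.
Route from P: right to Q, up to M, left to L, up to H, right to I — 5 moves in all.
Check: all required cells visited; 5 ≤ 5 moves.

P - Q - M - L - H - I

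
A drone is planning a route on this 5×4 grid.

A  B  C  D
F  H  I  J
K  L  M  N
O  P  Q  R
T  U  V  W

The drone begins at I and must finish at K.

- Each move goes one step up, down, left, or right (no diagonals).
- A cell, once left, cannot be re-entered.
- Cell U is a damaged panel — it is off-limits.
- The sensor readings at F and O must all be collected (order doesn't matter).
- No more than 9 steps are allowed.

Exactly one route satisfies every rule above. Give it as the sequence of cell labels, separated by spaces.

Any route must reach F and O and still end at K within 9 moves, so the order of the required stops is forced.
Route from I: up to C, 2× left (reaching A), down to F, right to H, 2× down (reaching P), left to O, up to K — 9 moves in all.
Check: all required cells visited; 9 ≤ 9 moves.

I C B A F H L P O K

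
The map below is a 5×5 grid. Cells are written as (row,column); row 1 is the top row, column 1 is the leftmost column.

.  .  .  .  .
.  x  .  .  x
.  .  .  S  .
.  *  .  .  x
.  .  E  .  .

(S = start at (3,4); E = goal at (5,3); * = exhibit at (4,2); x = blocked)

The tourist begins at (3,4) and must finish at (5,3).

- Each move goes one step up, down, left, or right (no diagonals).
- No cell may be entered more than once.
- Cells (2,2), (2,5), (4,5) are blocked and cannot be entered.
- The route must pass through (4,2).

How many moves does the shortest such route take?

Any route passes through (4,2) somewhere between (3,4) and (5,3). Summing Manhattan distances along the two legs ((3,4) → (4,2) → (5,3)) gives a lower bound of 3 + 2 = 5 moves.
A route of 5 moves achieves this: (3,4) → (4,4) → (4,3) → (4,2) → (5,2) → (5,3).
Since 5 matches the lower bound, it is optimal.

5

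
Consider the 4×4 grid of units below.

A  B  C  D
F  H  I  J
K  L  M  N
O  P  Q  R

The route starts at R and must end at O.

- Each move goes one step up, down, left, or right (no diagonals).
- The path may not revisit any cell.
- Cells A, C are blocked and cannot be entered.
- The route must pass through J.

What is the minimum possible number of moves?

Any route passes through J somewhere between R and O. Summing Manhattan distances along the two legs (R → J → O) gives a lower bound of 2 + 5 = 7 moves.
A route of 7 moves achieves this: R → N → J → I → M → Q → P → O.
Since 7 matches the lower bound, it is optimal.

7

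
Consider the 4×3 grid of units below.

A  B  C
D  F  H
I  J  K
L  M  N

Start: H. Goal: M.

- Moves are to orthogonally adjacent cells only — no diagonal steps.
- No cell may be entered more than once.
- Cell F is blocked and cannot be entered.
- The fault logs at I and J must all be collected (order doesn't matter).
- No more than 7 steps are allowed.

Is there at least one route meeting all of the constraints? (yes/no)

yes

One route that works: H → K → J → I → L → M.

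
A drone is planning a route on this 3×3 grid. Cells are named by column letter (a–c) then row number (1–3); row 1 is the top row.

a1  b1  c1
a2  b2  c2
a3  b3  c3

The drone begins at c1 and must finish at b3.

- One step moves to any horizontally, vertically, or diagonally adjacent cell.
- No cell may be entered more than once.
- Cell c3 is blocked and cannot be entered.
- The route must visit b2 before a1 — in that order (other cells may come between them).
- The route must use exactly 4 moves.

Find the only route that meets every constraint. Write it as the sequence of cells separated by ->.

c1 -> b2 -> a1 -> a2 -> b3

The waypoints must appear in the order b2, a1, with no cell reused.
Route from c1: down-left 1 to b2, up-left 1 to a1, down 1 to a2, down-right 1 to b3 — 4 moves in all.
Check: order respected (b2 at step 1, a1 at step 2); 4 moves as required.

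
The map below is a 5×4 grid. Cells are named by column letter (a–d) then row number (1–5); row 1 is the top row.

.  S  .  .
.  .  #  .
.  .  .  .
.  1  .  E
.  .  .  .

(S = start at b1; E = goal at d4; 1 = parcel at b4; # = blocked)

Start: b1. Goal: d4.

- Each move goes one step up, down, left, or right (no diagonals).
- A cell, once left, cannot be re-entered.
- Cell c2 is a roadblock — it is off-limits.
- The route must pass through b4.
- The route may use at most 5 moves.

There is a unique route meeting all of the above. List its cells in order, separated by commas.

The budget equals the shortest possible length, so every move has to be on a shortest route through the required cells.
Route from b1: down 3 to b4, right 2 to d4 — 5 moves in all.
Check: all required cells visited; 5 ≤ 5 moves.

b1, b2, b3, b4, c4, d4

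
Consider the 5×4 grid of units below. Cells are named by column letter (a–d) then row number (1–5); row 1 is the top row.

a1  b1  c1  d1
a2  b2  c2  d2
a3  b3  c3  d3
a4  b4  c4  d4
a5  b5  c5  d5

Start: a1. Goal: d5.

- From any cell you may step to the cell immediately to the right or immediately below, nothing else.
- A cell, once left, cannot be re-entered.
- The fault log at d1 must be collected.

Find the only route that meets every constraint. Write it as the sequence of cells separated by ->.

Moves only go right or down, so the column and row indices never decrease.
Route from a1: right 3 to d1, down 4 to d5 — 7 moves in all.
Check: all required cells visited.

a1 -> b1 -> c1 -> d1 -> d2 -> d3 -> d4 -> d5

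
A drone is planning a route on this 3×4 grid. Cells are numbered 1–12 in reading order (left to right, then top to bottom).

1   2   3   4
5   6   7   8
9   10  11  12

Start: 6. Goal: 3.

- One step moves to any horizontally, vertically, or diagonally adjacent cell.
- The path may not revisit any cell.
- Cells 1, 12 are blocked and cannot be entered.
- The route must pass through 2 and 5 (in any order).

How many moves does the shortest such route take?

Any route passes through 2 and 5 in some order between 6 and 3. Summing Chebyshev distances along each leg and taking the cheapest ordering (6 → 5 → 2 → 3) gives a lower bound of 1 + 1 + 1 = 3 moves.
A route of 3 moves achieves this: 6 → 5 → 2 → 3.
Since 3 matches the lower bound, it is optimal.

3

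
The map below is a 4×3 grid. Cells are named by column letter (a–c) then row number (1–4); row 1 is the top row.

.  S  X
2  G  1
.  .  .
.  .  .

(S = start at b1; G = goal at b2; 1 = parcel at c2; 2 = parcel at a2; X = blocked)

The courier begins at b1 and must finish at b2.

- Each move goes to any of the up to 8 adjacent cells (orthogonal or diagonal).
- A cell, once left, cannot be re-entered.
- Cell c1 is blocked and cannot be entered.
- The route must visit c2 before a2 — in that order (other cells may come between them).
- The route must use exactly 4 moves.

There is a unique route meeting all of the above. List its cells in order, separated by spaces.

The waypoints must appear in the order c2, a2, with no cell reused.
Route from b1: down-right 1 to c2, down-left 1 to b3, up-left 1 to a2, right 1 to b2 — 4 moves in all.
Check: order respected (1 at step 1, 2 at step 3); 4 moves as required.

b1 c2 b3 a2 b2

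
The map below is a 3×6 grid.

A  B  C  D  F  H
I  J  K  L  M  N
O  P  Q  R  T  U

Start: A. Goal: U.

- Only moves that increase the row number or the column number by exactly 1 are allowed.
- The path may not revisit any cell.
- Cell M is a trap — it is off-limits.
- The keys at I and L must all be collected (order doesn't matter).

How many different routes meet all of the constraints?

A right/down-only route from A to U makes exactly 2 down-moves and 5 right-moves in some order.
With no other constraints that would be C(7,2) = 21 routes.
A monotone route can only reach the required cells in the order I, L, so split there and multiply the segment counts (each segment already excludes blocked cells): A→I: 1; I→L: 1; L→U: 1; product = 1.
That gives 1 route.

1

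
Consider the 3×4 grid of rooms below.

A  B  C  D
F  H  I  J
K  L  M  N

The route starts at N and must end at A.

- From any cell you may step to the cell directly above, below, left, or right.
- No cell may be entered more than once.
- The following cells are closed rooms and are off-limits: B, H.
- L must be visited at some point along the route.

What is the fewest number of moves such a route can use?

5

Any route passes through L somewhere between N and A. Summing Manhattan distances along the two legs (N → L → A) gives a lower bound of 2 + 3 = 5 moves.
A route of 5 moves achieves this: N → M → L → K → F → A.
Since 5 matches the lower bound, it is optimal.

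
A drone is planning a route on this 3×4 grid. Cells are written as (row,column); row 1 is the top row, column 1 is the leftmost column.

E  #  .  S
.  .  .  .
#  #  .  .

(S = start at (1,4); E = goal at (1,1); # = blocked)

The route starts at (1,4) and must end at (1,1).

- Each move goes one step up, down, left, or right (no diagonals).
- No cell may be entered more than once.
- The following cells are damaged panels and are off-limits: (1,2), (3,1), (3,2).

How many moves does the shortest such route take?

The Manhattan distance from (1,4) to (1,1) is |1−1| + |4−1| = 3, so at least 3 moves are needed.
That bound ignores the blocked cells. Measuring each leg by the fewest moves that actually steer around them ((1,4)→(1,1): 5) raises the lower bound to 5.
A route of 5 moves exists: (1,4) → (2,4) → (2,3) → (2,2) → (2,1) → (1,1).
Since 5 matches that lower bound, it is optimal.

5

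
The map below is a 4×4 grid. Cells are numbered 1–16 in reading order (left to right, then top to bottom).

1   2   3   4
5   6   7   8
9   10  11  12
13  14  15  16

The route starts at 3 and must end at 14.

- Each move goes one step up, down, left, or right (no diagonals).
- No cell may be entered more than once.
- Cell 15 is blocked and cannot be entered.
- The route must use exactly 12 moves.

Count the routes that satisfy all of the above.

6

Need simple routes of exactly 12 moves from 3 to 14 (Manhattan distance 4, so 4 moves are spent on a detour and 4 undoing it).
Enumerating: 3 7 8 12 11 10 6 2 1 5 9 13 14 | 3 2 1 5 6 7 8 12 11 10 9 13 14 | 3 4 8 12 11 7 6 2 1 5 9 13 14 | 3 4 8 12 11 7 6 2 1 5 9 10 14 | 3 4 8 12 11 10 6 2 1 5 9 13 14 | 3 4 8 7 11 10 6 2 1 5 9 13 14.
That gives 6 routes.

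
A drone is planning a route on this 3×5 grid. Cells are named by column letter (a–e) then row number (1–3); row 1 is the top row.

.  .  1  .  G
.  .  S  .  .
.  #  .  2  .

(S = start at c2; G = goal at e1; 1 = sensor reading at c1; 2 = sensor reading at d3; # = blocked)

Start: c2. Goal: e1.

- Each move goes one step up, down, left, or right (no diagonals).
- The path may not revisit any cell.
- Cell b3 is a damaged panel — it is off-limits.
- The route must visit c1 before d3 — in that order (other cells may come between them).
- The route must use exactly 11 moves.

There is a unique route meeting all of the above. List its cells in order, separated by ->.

c2 -> b2 -> a2 -> a1 -> b1 -> c1 -> d1 -> d2 -> d3 -> e3 -> e2 -> e1

The waypoints must appear in the order c1, d3, with no cell reused.
Route from c2: 2× left (reaching a2), up to a1, 3× right (reaching d1), 2× down (reaching d3), right to e3, 2× up (reaching e1) — 11 moves in all.
Check: order respected (1 at step 5, 2 at step 8); 11 moves as required.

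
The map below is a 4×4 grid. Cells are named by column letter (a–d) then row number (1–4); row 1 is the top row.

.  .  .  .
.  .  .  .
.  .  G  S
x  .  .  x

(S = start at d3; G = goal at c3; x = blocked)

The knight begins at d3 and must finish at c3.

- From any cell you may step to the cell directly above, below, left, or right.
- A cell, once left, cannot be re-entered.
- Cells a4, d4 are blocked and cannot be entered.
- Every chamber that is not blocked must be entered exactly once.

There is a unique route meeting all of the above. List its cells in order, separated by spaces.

Need to visit all 14 open cells exactly once, starting at d3 and ending at c3.
Cell a3 has only two open neighbours (a2 and b3), so the path must pass straight through it: one of those is the cell it's entered from and the other is where it exits.
Route from d3: up 2 to d1, left 1 to c1, down 1 to c2, left 1 to b2, up 1 to b1, left 1 to a1, down 2 to a3, right 1 to b3, down 1 to b4, right 1 to c4, up 1 to c3 — 13 moves in all.
Check: all 14 open cells covered.

d3 d2 d1 c1 c2 b2 b1 a1 a2 a3 b3 b4 c4 c3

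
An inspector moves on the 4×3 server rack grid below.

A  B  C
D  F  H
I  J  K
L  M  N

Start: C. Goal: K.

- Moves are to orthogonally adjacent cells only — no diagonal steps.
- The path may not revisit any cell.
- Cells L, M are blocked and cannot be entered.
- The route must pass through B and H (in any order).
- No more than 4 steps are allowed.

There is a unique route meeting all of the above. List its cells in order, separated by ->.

C -> B -> F -> H -> K

Any route must reach B and H and still end at K within 4 moves, so the order of the required stops is forced.
Route from C: left 1 to B, down 1 to F, right 1 to H, down 1 to K — 4 moves in all.
Check: all required cells visited; 4 ≤ 4 moves.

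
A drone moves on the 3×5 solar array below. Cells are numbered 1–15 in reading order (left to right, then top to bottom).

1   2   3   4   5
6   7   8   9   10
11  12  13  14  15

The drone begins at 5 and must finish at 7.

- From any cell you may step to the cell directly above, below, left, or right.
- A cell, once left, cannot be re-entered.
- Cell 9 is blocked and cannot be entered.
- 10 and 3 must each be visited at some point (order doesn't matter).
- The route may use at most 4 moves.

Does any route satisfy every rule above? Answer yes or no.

no

Even ignoring the no-revisit rule, getting from 5 to 7, taking the cheapest ordering 5 → 10 → 3 → 7 needs at least 1 + 3 + 2 = 6 moves (Manhattan distance per leg), which exceeds the 4-move limit.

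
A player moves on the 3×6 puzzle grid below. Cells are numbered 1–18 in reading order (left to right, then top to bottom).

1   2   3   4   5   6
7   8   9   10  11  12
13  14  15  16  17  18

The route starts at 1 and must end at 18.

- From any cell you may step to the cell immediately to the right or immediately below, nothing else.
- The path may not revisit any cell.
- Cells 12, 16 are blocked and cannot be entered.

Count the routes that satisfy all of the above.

A right/down-only route from 1 to 18 makes exactly 2 down-moves and 5 right-moves in some order.
With no other constraints that would be C(7,2) = 21 routes.
Subtract routes through each blocked cell (inclusion–exclusion for overlaps): − through 12: 6 − through 16: 10 → 5.
That gives 5 routes.

5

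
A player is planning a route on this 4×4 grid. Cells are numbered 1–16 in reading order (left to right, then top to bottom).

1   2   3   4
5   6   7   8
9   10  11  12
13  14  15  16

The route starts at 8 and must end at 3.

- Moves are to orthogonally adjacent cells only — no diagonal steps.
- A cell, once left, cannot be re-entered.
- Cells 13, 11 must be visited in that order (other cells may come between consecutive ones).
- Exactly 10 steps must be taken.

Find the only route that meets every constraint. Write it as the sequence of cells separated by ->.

8 -> 12 -> 16 -> 15 -> 14 -> 13 -> 9 -> 10 -> 11 -> 7 -> 3

The waypoints must appear in the order 13, 11, with no cell reused.
Route from 8: down 2 to 16, left 3 to 13, up 1 to 9, right 2 to 11, up 2 to 3 — 10 moves in all.
Check: order respected (13 at step 5, 11 at step 8); 10 moves as required.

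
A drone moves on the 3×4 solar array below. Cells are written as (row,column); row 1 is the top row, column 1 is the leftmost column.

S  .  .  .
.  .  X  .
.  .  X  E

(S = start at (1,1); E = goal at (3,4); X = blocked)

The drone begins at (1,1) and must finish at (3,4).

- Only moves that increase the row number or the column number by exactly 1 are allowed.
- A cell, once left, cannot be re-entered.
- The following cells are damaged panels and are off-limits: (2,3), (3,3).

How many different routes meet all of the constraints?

1

A right/down-only route from (1,1) to (3,4) makes exactly 2 down-moves and 3 right-moves in some order.
With no other constraints that would be C(5,2) = 10 routes.
Subtract routes through each blocked cell (inclusion–exclusion for overlaps): − through (2,3): 6 − through (3,3): 6 + through (2,3)&(3,3): 3 → 1.
That gives 1 route.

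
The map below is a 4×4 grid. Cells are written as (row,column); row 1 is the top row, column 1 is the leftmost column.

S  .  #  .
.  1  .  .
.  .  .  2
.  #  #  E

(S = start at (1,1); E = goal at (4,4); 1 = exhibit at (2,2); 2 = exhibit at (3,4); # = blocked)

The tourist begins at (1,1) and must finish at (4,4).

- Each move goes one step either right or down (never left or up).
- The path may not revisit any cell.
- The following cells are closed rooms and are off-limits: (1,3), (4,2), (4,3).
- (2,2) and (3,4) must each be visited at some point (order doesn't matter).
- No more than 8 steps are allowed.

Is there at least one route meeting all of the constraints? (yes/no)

One route that works: (1,1) → (2,1) → (2,2) → (3,2) → (3,3) → (3,4) → (4,4).

yes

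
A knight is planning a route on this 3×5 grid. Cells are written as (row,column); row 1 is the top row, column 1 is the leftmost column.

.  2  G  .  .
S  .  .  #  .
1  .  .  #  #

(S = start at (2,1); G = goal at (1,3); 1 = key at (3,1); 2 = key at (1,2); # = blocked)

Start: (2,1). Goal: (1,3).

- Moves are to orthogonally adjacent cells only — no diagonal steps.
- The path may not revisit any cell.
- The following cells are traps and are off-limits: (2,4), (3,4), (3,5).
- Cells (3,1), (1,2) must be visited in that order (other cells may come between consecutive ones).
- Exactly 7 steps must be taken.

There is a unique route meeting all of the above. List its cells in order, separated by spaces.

The waypoints must appear in the order (3,1), (1,2), with no cell reused.
Route from (2,1): down 1 to (3,1), right 2 to (3,3), up 1 to (2,3), left 1 to (2,2), up 1 to (1,2), right 1 to (1,3) — 7 moves in all.
Check: order respected (1 at step 1, 2 at step 6); 7 moves as required.

(2,1) (3,1) (3,2) (3,3) (2,3) (2,2) (1,2) (1,3)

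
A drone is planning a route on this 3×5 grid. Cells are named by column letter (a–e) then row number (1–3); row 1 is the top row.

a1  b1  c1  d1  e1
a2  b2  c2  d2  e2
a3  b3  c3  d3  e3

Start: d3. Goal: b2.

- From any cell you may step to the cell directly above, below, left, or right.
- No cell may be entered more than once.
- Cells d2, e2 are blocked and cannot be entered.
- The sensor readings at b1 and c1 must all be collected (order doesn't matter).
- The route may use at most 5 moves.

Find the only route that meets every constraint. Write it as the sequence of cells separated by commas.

d3, c3, c2, c1, b1, b2

The budget equals the shortest possible length, so every move has to be on a shortest route through the required cells.
Route from d3: left to c3, 2× up (reaching c1), left to b1, down to b2 — 5 moves in all.
Check: all required cells visited; 5 ≤ 5 moves.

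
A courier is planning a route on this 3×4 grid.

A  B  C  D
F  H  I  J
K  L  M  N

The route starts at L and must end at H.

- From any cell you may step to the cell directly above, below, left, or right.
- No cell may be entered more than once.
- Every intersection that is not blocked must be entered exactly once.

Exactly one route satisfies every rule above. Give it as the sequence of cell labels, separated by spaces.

Need to visit all 12 open cells exactly once, starting at L and ending at H.
Cell D has only two open neighbours (J and C), so the path must pass straight through it: one of those is the cell it's entered from and the other is where it exits.
Route from L: left to K, 2× up (reaching A), 3× right (reaching D), 2× down (reaching N), left to M, up to I, left to H — 11 moves in all.
Check: all 12 open cells covered.

L K F A B C D J N M I H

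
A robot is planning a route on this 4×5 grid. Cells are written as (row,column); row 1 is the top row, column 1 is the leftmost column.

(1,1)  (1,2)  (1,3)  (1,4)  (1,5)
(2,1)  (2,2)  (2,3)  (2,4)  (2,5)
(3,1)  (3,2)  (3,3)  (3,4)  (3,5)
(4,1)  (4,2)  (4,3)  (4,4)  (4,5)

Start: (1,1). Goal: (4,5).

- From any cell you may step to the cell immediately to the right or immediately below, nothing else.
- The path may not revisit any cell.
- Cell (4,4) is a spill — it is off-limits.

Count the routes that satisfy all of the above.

A right/down-only route from (1,1) to (4,5) makes exactly 3 down-moves and 4 right-moves in some order.
With no other constraints that would be C(7,3) = 35 routes.
Subtract routes through each blocked cell (inclusion–exclusion for overlaps): − through (4,4): 20 → 15.
That gives 15 routes.

15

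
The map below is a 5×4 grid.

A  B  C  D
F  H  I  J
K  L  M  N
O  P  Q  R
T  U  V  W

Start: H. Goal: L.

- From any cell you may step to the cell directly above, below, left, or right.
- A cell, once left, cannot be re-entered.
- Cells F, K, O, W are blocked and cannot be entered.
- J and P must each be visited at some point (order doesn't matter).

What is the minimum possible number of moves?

Any route passes through J and P in some order between H and L. Summing Manhattan distances along each leg and taking the cheapest ordering (H → J → P → L) gives a lower bound of 2 + 4 + 1 = 7 moves.
A route of 7 moves achieves this: H → I → J → N → R → Q → P → L.
Since 7 matches the lower bound, it is optimal.

7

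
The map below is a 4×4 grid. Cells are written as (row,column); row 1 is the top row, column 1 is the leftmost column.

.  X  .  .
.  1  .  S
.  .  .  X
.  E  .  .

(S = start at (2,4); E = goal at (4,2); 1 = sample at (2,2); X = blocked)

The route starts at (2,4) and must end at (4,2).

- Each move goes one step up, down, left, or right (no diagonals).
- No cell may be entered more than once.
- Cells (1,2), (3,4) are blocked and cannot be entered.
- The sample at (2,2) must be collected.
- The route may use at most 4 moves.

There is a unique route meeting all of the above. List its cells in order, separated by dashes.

The budget equals the shortest possible length, so every move has to be on a shortest route through the required cells.
Route from (2,4): left 2 to (2,2), down 2 to (4,2) — 4 moves in all.
Check: all required cells visited; 4 ≤ 4 moves.

(2,4) - (2,3) - (2,2) - (3,2) - (4,2)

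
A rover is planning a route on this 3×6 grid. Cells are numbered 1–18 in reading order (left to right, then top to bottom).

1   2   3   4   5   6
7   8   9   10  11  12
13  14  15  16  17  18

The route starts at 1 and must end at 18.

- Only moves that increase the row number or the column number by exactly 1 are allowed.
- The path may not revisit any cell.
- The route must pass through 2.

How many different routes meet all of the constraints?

15

A right/down-only route from 1 to 18 makes exactly 2 down-moves and 5 right-moves in some order.
With no other constraints that would be C(7,2) = 21 routes.
Split at 2 and multiply the segment counts: 1→2: 1; 2→18: 15; product = 15.
That gives 15 routes.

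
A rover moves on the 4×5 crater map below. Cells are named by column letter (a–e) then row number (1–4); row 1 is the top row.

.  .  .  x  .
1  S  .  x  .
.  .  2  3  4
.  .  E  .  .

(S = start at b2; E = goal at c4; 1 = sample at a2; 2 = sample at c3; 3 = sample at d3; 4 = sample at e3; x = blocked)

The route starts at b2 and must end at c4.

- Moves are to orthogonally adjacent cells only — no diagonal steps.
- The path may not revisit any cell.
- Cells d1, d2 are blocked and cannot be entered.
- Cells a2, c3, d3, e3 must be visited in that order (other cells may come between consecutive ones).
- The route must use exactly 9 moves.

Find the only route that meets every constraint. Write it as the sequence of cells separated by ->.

b2 -> a2 -> a3 -> b3 -> c3 -> d3 -> e3 -> e4 -> d4 -> c4

The waypoints must appear in the order a2, c3, d3, e3, with no cell reused.
Route from b2: left 1 to a2, down 1 to a3, right 4 to e3, down 1 to e4, left 2 to c4 — 9 moves in all.
Check: order respected (1 at step 1, 2 at step 4, 3 at step 5, 4 at step 6); 9 moves as required.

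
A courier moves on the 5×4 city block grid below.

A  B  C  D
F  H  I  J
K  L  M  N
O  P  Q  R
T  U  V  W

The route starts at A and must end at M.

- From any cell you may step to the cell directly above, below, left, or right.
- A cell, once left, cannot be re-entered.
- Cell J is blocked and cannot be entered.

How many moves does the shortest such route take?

The Manhattan distance from A to M is |1−3| + |1−3| = 4, so at least 4 moves are needed.
A route of 4 moves achieves this: A → F → K → L → M.
Since 4 matches the lower bound, it is optimal.

4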